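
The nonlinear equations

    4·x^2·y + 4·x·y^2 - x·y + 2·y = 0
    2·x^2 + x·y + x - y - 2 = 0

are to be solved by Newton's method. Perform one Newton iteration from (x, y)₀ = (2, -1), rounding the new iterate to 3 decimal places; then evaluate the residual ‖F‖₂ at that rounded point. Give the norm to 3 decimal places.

8.727

At (2, -1): F = (-8.000, 7.000).
Jacobian J = [[8·x·y + 4·y^2 - y, 4·x^2 + 8·x·y - x + 2], [4·x + y + 1, x - 1]].
At the point, J = [[-11.000, 0.000], [8.000, 1.000]] (det J = -11.000).
Solving J·Δ = −F gives Δ = (-0.727, -1.182).
Then the next iterate is (x, y)₁ = (1.273, -2.182).
Re-evaluating at (1.273, -2.182): F = (8.51335, 1.91837), so ‖F‖₂ = 8.727.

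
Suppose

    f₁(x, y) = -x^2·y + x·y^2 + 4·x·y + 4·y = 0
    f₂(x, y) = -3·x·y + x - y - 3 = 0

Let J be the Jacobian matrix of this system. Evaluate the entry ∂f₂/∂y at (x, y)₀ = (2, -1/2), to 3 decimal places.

-7.000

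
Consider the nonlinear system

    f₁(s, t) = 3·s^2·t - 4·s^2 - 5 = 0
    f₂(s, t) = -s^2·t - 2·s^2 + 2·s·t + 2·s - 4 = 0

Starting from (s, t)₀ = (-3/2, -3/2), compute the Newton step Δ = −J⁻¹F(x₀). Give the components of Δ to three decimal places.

(1.101, -0.586)

At (-3/2, -3/2): F = (-24.125, -3.625).
Jacobian J = [[6·s·t - 8·s, 3·s^2], [-2·s·t - 4·s + 2·t + 2, -s^2 + 2·s]].
At the point, J = [[25.500, 6.750], [0.500, -5.250]] (det J = -137.250).
Solving J·Δ = −F gives Δ = (1.101, -0.586).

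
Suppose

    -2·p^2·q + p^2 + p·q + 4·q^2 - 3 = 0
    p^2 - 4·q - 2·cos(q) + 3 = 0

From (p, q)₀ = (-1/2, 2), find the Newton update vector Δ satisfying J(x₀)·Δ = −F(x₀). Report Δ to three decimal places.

(-8.362, 2.037)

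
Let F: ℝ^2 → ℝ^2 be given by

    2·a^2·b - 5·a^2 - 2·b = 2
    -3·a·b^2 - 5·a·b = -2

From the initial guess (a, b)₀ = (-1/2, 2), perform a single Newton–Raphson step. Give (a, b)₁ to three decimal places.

At (-1/2, 2): F = (-6.250, 13.000).
Jacobian J = [[4·a·b - 10·a, 2·a^2 - 2], [-3·b^2 - 5·b, -6·a·b - 5·a]].
At the point, J = [[1.000, -1.500], [-22.000, 8.500]] (det J = -24.500).
Solving J·Δ = −F gives Δ = (-1.372, -5.082).
Then the next iterate is (a, b)₁ = (-1.872, -3.082).

(-1.872, -3.082)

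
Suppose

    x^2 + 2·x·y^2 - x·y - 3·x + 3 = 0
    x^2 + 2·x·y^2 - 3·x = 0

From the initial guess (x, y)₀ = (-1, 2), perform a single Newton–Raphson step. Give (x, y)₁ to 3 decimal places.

At (-1, 2): F = (1.000, -4.000).
Jacobian J = [[2·x + 2·y^2 - y - 3, 4·x·y - x], [2·x + 2·y^2 - 3, 4·x·y]].
At the point, J = [[1.000, -7.000], [3.000, -8.000]] (det J = 13.000).
Solving J·Δ = −F gives Δ = (2.769, 0.538).
Then the next iterate is (x, y)₁ = (1.769, 2.538).

(1.769, 2.538)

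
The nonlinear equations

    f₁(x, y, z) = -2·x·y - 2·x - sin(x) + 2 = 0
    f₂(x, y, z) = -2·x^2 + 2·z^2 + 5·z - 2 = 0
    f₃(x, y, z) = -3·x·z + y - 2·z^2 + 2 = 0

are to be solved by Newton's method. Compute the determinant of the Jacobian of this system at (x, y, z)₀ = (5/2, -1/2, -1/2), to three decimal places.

J = [[-2·y - cos(x) - 2, -2·x, 0], [-4·x, 0, 4·z + 5], [-3·z, 1, -3·x - 4·z]].
At the point, J = [[-0.19886, -5.000, 0.000], [-10.000, 0.000, 3.000], [1.500, 1.000, -5.500]].
det J = 253.097.

253.097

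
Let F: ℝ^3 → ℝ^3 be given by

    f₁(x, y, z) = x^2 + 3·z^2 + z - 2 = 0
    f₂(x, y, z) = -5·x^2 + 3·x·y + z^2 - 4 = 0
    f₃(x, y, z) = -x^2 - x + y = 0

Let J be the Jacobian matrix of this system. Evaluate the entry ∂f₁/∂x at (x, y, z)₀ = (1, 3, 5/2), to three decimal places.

∂f₁/∂x = 2·x.
At (1, 3, 5/2) this is 2.000.

2.000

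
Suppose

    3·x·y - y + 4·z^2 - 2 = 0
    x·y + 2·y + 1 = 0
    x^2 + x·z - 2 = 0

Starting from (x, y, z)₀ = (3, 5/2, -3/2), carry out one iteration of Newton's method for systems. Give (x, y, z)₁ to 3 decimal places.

At (3, 5/2, -3/2): F = (27.000, 13.500, 2.500).
Jacobian J = [[3·y, 3·x - 1, 8·z], [y, x + 2, 0], [2·x + z, 0, x]].
At the point, J = [[7.500, 8.000, -12.000], [2.500, 5.000, 0.000], [4.500, 0.000, 3.000]] (det J = 322.500).
Solving J·Δ = −F gives Δ = (-0.716, -2.342, 0.241).
Then the next iterate is (x, y, z)₁ = (2.284, 0.158, -1.259).

(2.284, 0.158, -1.259)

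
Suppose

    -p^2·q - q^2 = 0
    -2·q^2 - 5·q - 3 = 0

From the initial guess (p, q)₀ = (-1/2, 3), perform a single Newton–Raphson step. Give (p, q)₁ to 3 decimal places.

(-1.662, 0.882)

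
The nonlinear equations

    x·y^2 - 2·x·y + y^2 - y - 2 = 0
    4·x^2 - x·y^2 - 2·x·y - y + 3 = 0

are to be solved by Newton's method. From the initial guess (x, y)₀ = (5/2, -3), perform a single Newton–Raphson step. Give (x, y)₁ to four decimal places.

(0.7121, -2.2340)

At (5/2, -3): F = (47.5000, 23.5000).
Jacobian J = [[y^2 - 2·y, 2·x·y - 2·x + 2·y - 1], [8·x - y^2 - 2·y, -2·x·y - 2·x - 1]].
At the point, J = [[15.0000, -27.0000], [17.0000, 9.0000]] (det J = 594.0000).
Solving J·Δ = −F gives Δ = (-1.7879, 0.7660).
Then the next iterate is (x, y)₁ = (0.7121, -2.2340).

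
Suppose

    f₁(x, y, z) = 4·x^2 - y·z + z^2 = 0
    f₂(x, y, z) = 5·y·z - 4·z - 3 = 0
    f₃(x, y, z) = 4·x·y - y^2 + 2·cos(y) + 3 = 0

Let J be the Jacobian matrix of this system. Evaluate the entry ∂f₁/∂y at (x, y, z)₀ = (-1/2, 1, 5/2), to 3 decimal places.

-2.500

∂f₁/∂y = -z.
At (-1/2, 1, 5/2) this is -2.500.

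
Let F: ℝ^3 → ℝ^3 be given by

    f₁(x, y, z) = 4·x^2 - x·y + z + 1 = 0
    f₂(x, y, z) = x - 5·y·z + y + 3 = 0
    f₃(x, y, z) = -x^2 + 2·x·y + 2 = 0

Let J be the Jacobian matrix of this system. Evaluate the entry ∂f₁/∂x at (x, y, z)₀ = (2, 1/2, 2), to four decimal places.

∂f₁/∂x = 8·x - y.
At (2, 1/2, 2) this is 15.5000.

15.5000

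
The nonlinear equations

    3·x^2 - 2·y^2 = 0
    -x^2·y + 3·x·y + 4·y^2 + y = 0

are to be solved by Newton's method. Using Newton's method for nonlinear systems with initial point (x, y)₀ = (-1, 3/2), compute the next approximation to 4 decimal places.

(0.5000, -0.2500)

At (-1, 3/2): F = (-1.5000, 4.5000).
Jacobian J = [[6·x, -4·y], [-2·x·y + 3·y, -x^2 + 3·x + 8·y + 1]].
At the point, J = [[-6.0000, -6.0000], [7.5000, 9.0000]] (det J = -9.0000).
Solving J·Δ = −F gives Δ = (1.5000, -1.7500).
Then the next iterate is (x, y)₁ = (0.5000, -0.2500).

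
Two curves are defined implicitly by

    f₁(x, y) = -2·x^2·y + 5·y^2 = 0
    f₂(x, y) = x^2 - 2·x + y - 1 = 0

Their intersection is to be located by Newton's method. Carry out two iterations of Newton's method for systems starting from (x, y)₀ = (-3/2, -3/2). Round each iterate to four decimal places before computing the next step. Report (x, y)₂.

(-0.5851, -0.4538)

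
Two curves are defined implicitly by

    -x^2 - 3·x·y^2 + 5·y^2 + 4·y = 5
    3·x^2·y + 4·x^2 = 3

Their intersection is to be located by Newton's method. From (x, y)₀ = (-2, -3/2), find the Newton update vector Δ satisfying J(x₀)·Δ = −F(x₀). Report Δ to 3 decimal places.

At (-2, -3/2): F = (9.750, -5.000).
Jacobian J = [[-2·x - 3·y^2, -6·x·y + 10·y + 4], [6·x·y + 8·x, 3·x^2]].
At the point, J = [[-2.750, -29.000], [2.000, 12.000]] (det J = 25.000).
Solving J·Δ = −F gives Δ = (1.120, 0.230).

(1.120, 0.230)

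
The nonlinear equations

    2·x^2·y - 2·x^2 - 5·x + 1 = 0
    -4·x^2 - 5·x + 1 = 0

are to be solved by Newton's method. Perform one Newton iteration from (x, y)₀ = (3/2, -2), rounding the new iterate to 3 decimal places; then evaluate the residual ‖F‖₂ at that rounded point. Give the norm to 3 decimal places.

5.327

At (3/2, -2): F = (-20.000, -15.500).
Jacobian J = [[4·x·y - 4·x - 5, 2·x^2], [-8·x - 5, 0]].
At the point, J = [[-23.000, 4.500], [-17.000, 0.000]] (det J = 76.500).
Solving J·Δ = −F gives Δ = (-0.912, -0.216).
Then the next iterate is (x, y)₁ = (0.588, -2.216).
Re-evaluating at (0.588, -2.216): F = (-4.16383, -3.32298), so ‖F‖₂ = 5.327.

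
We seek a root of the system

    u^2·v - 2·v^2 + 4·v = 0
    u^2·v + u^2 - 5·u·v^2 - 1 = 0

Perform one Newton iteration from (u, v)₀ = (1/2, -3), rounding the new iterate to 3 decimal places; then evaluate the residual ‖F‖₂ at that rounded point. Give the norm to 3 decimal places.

8.493

At (1/2, -3): F = (-30.750, -24.000).
Jacobian J = [[2·u·v, u^2 - 4·v + 4], [2·u·v + 2·u - 5·v^2, u^2 - 10·u·v]].
At the point, J = [[-3.000, 16.250], [-47.000, 15.250]] (det J = 718.000).
Solving J·Δ = −F gives Δ = (0.110, 1.913).
Then the next iterate is (u, v)₁ = (0.610, -1.087).
Re-evaluating at (0.610, -1.087): F = (-7.11561, -4.63616), so ‖F‖₂ = 8.493.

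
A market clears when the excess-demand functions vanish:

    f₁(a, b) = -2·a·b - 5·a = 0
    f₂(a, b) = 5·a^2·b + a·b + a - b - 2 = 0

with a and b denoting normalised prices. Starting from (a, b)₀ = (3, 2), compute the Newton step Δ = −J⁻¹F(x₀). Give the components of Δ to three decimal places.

(-15.533, 18.800)

At (3, 2): F = (-27.000, 95.000).
Jacobian J = [[-2·b - 5, -2·a], [10·a·b + b + 1, 5·a^2 + a - 1]].
At the point, J = [[-9.000, -6.000], [63.000, 47.000]] (det J = -45.000).
Solving J·Δ = −F gives Δ = (-15.533, 18.800).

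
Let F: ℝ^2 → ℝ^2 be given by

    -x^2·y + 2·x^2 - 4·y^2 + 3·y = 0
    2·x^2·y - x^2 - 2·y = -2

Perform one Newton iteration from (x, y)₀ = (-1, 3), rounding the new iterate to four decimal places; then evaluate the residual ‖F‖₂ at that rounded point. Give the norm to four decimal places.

6.6588

At (-1, 3): F = (-28.0000, 1.0000).
Jacobian J = [[-2·x·y + 4·x, -x^2 - 8·y + 3], [4·x·y - 2·x, 2·x^2 - 2]].
At the point, J = [[2.0000, -22.0000], [-10.0000, 0.0000]] (det J = -220.0000).
Solving J·Δ = −F gives Δ = (0.1000, -1.2636).
Then the next iterate is (x, y)₁ = (-0.9000, 1.7364).
Re-evaluating at (-0.9000, 1.7364): F = (-6.637624, 0.530168), so ‖F‖₂ = 6.6588.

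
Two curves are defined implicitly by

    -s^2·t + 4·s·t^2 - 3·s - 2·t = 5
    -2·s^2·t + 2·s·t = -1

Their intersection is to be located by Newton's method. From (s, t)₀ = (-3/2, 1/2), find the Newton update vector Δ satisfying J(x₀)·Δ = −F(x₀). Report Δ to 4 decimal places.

At (-3/2, 1/2): F = (-4.1250, -2.7500).
Jacobian J = [[-2·s·t + 4·t^2 - 3, -s^2 + 8·s·t - 2], [-4·s·t + 2·t, -2·s^2 + 2·s]].
At the point, J = [[-0.5000, -10.2500], [4.0000, -7.5000]] (det J = 44.7500).
Solving J·Δ = −F gives Δ = (-0.0615, -0.3994).

(-0.0615, -0.3994)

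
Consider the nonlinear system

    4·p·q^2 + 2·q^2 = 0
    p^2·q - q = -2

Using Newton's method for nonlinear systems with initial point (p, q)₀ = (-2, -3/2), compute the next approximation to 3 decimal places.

At (-2, -3/2): F = (-13.500, -2.500).
Jacobian J = [[4·q^2, 8·p·q + 4·q], [2·p·q, p^2 - 1]].
At the point, J = [[9.000, 18.000], [6.000, 3.000]] (det J = -81.000).
Solving J·Δ = −F gives Δ = (0.056, 0.722).
Then the next iterate is (p, q)₁ = (-1.944, -0.778).

(-1.944, -0.778)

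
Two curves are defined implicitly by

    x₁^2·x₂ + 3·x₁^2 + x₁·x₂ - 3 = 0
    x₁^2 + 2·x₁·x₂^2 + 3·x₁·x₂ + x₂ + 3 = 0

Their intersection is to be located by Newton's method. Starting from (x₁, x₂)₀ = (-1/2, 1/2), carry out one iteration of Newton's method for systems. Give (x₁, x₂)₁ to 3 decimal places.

At (-1/2, 1/2): F = (-2.375, 2.750).
Jacobian J = [[2·x₁·x₂ + 6·x₁ + x₂, x₁^2 + x₁], [2·x₁ + 2·x₂^2 + 3·x₂, 4·x₁·x₂ + 3·x₁ + 1]].
At the point, J = [[-3.000, -0.250], [1.000, -1.500]] (det J = 4.750).
Solving J·Δ = −F gives Δ = (-0.895, 1.237).
Then the next iterate is (x₁, x₂)₁ = (-1.395, 1.737).

(-1.395, 1.737)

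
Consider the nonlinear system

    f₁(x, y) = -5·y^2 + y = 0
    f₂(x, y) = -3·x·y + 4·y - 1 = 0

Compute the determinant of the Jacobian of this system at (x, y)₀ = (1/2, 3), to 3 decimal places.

J = [[0, -10·y + 1], [-3·y, -3·x + 4]].
At the point, J = [[0.000, -29.000], [-9.000, 2.500]].
det J = -261.000.

-261.000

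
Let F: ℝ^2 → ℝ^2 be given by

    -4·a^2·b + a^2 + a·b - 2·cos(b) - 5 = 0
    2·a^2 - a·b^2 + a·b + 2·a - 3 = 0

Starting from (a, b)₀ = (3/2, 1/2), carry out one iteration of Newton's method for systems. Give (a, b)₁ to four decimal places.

(0.9091, -0.5362)

At (3/2, 1/2): F = (-8.255165, 4.8750).
Jacobian J = [[-8·a·b + 2·a + b, -4·a^2 + a + 2·sin(b)], [4·a - b^2 + b + 2, -2·a·b + a]].
At the point, J = [[-2.5000, -6.541149], [8.2500, 0.0000]] (det J = 53.964479).
Solving J·Δ = −F gives Δ = (-0.5909, -1.0362).
Then the next iterate is (a, b)₁ = (0.9091, -0.5362).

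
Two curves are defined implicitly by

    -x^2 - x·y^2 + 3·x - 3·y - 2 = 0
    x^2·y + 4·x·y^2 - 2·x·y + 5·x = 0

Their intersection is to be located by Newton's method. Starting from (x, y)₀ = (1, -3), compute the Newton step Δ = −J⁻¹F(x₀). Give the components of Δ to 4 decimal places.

(1.7143, 4.5714)

At (1, -3): F = (0.0000, 44.0000).
Jacobian J = [[-2·x - y^2 + 3, -2·x·y - 3], [2·x·y + 4·y^2 - 2·y + 5, x^2 + 8·x·y - 2·x]].
At the point, J = [[-8.0000, 3.0000], [41.0000, -25.0000]] (det J = 77.0000).
Solving J·Δ = −F gives Δ = (1.7143, 4.5714).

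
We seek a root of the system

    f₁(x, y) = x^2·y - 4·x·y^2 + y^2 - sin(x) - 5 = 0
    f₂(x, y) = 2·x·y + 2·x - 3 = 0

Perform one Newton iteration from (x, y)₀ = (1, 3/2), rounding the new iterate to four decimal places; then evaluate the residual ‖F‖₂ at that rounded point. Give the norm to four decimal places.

At (1, 3/2): F = (-11.091471, 2.0000).
Jacobian J = [[2·x·y - 4·y^2 - cos(x), x^2 - 8·x·y + 2·y], [2·y + 2, 2·x]].
At the point, J = [[-6.540302, -8.0000], [5.0000, 2.0000]] (det J = 26.919395).
Solving J·Δ = −F gives Δ = (0.2297, -1.5742).
Then the next iterate is (x, y)₁ = (1.2297, -0.0742).
Re-evaluating at (1.2297, -0.0742): F = (-6.076166, -0.723087), so ‖F‖₂ = 6.1190.

6.1190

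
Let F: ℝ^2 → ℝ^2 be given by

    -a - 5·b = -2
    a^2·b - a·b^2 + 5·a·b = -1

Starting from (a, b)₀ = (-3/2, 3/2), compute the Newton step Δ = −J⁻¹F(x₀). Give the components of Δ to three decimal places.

(3.222, -1.444)

At (-3/2, 3/2): F = (-4.000, -3.500).
Jacobian J = [[-1, -5], [2·a·b - b^2 + 5·b, a^2 - 2·a·b + 5·a]].
At the point, J = [[-1.000, -5.000], [0.750, -0.750]] (det J = 4.500).
Solving J·Δ = −F gives Δ = (3.222, -1.444).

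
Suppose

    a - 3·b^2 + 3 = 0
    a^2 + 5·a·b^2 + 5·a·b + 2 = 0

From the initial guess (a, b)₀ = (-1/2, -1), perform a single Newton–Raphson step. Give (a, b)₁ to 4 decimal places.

At (-1/2, -1): F = (-0.5000, 2.2500).
Jacobian J = [[1, -6·b], [2·a + 5·b^2 + 5·b, 10·a·b + 5·a]].
At the point, J = [[1.0000, 6.0000], [-1.0000, 2.5000]] (det J = 8.5000).
Solving J·Δ = −F gives Δ = (1.7353, -0.2059).
Then the next iterate is (a, b)₁ = (1.2353, -1.2059).

(1.2353, -1.2059)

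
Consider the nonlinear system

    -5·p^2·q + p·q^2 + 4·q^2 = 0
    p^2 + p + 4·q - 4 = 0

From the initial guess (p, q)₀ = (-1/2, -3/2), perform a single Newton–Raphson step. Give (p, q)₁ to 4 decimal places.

(-4.3780, 1.0625)

At (-1/2, -3/2): F = (9.7500, -10.2500).
Jacobian J = [[-10·p·q + q^2, -5·p^2 + 2·p·q + 8·q], [2·p + 1, 4]].
At the point, J = [[-5.2500, -11.7500], [0.0000, 4.0000]] (det J = -21.0000).
Solving J·Δ = −F gives Δ = (-3.8780, 2.5625).
Then the next iterate is (p, q)₁ = (-4.3780, 1.0625).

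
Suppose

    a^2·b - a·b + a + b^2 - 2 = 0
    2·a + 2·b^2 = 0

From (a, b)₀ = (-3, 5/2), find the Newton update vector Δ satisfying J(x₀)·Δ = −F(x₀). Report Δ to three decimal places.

At (-3, 5/2): F = (31.250, 6.500).
Jacobian J = [[2·a·b - b + 1, a^2 - a + 2·b], [2, 4·b]].
At the point, J = [[-16.500, 17.000], [2.000, 10.000]] (det J = -199.000).
Solving J·Δ = −F gives Δ = (1.015, -0.853).

(1.015, -0.853)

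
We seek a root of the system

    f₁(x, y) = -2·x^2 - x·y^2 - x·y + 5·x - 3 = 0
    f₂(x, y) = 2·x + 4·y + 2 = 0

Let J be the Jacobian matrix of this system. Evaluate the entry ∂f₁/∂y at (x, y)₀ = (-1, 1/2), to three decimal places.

2.000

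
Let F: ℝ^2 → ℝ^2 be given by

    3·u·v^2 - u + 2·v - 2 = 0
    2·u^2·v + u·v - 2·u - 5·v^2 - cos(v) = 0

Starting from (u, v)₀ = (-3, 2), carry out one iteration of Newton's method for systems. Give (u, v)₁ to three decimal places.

At (-3, 2): F = (-31.000, 16.41615).
Jacobian J = [[3·v^2 - 1, 6·u·v + 2], [4·u·v + v - 2, 2·u^2 + u - 10·v + sin(v)]].
At the point, J = [[11.000, -34.000], [-24.000, -4.09070]] (det J = -860.99773).
Solving J·Δ = −F gives Δ = (0.796, -0.654).
Then the next iterate is (u, v)₁ = (-2.204, 1.346).

(-2.204, 1.346)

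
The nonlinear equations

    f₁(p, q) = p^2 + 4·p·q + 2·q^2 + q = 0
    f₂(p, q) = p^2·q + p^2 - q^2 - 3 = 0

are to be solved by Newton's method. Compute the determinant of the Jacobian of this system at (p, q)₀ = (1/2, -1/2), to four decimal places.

J = [[2·p + 4·q, 4·p + 4·q + 1], [2·p·q + 2·p, p^2 - 2·q]].
At the point, J = [[-1.0000, 1.0000], [0.5000, 1.2500]].
det J = -1.7500.

-1.7500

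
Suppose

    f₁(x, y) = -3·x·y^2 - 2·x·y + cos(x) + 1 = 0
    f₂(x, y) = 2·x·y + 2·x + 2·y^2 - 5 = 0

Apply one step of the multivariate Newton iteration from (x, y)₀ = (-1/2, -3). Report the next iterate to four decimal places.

(-0.3257, -1.8998)

At (-1/2, -3): F = (12.377583, 15.0000).
Jacobian J = [[-3·y^2 - 2·y - sin(x), -6·x·y - 2·x], [2·y + 2, 2·x + 4·y]].
At the point, J = [[-20.520574, -8.0000], [-4.0000, -13.0000]] (det J = 234.767468).
Solving J·Δ = −F gives Δ = (0.1743, 1.1002).
Then the next iterate is (x, y)₁ = (-0.3257, -1.8998).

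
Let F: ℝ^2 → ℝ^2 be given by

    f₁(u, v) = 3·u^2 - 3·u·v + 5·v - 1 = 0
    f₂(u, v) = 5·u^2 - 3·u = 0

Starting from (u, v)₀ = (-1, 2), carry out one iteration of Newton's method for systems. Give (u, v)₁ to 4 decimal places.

(-0.3846, 0.6731)

At (-1, 2): F = (18.0000, 8.0000).
Jacobian J = [[6·u - 3·v, -3·u + 5], [10·u - 3, 0]].
At the point, J = [[-12.0000, 8.0000], [-13.0000, 0.0000]] (det J = 104.0000).
Solving J·Δ = −F gives Δ = (0.6154, -1.3269).
Then the next iterate is (u, v)₁ = (-0.3846, 0.6731).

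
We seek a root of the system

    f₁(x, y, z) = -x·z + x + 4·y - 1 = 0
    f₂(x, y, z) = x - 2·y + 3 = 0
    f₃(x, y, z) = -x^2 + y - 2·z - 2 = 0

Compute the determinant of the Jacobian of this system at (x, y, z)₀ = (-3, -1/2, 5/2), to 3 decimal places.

J = [[-z + 1, 4, -x], [1, -2, 0], [-2·x, 1, -2]].
At the point, J = [[-1.500, 4.000, 3.000], [1.000, -2.000, 0.000], [6.000, 1.000, -2.000]].
det J = 41.000.

41.000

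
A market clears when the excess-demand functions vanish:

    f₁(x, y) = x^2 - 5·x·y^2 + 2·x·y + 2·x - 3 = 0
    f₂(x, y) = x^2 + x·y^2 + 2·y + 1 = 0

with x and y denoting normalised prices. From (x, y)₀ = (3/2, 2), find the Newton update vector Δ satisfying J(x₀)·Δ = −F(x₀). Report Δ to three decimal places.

At (3/2, 2): F = (-21.750, 13.250).
Jacobian J = [[2·x - 5·y^2 + 2·y + 2, -10·x·y + 2·x], [2·x + y^2, 2·x·y + 2]].
At the point, J = [[-11.000, -27.000], [7.000, 8.000]] (det J = 101.000).
Solving J·Δ = −F gives Δ = (-1.819, -0.064).

(-1.819, -0.064)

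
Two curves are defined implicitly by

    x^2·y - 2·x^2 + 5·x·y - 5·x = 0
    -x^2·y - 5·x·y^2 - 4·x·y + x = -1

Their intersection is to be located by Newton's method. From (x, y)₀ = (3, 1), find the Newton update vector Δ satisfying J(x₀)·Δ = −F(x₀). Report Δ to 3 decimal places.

(-1.911, -0.103)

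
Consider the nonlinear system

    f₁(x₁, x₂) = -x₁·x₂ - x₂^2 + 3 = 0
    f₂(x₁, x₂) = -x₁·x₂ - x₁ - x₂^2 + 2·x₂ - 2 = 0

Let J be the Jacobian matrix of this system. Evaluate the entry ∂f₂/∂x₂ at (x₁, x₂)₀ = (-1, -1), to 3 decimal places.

∂f₂/∂x₂ = -x₁ - 2·x₂ + 2.
At (-1, -1) this is 5.000.

5.000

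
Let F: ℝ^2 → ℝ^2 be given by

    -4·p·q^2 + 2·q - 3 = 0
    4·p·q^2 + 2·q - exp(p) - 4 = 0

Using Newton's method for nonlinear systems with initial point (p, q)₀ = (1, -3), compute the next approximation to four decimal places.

(6.2462, 5.9947)

At (1, -3): F = (-45.0000, 23.281718).
Jacobian J = [[-4·q^2, -8·p·q + 2], [4·q^2 - exp(p), 8·p·q + 2]].
At the point, J = [[-36.0000, 26.0000], [33.281718, -22.0000]] (det J = -73.324672).
Solving J·Δ = −F gives Δ = (5.2462, 8.9947).
Then the next iterate is (p, q)₁ = (6.2462, 5.9947).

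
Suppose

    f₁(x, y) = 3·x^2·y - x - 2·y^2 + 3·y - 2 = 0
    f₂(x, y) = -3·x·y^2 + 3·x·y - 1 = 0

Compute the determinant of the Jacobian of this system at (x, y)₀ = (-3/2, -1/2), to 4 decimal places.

-5.0625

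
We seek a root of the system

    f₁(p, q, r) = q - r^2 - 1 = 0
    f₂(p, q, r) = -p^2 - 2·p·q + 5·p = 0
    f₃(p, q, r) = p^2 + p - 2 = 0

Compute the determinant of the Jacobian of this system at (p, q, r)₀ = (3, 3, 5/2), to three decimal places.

J = [[0, 1, -2·r], [-2·p - 2·q + 5, -2·p, 0], [2·p + 1, 0, 0]].
At the point, J = [[0.000, 1.000, -5.000], [-7.000, -6.000, 0.000], [7.000, 0.000, 0.000]].
det J = -210.000.

-210.000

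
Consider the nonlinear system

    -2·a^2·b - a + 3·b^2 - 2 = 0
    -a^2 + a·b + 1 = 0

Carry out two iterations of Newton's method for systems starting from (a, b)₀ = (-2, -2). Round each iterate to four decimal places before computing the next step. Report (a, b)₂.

(-1.2544, -0.5081)

At (-2, -2): F = (28.0000, 1.0000).
Jacobian J = [[-4·a·b - 1, -2·a^2 + 6·b], [-2·a + b, a]].
At the point, J = [[-17.0000, -20.0000], [2.0000, -2.0000]] (det J = 74.0000).
Solving J·Δ = −F gives Δ = (0.4865, 0.9865).
Then the next iterate is (a, b)₁ = (-1.5135, -1.0135).
Round to (-1.5135, -1.0135) and repeat: F = (7.238260, 0.243250), J = [[-7.135729, -10.662365], [2.0135, -1.5135]].
Δ = (0.2591, 0.5054), so (a, b)₂ = (-1.2544, -0.5081).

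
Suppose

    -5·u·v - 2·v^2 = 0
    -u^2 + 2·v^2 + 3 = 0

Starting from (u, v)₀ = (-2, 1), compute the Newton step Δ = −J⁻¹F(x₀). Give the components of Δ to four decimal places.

At (-2, 1): F = (8.0000, 1.0000).
Jacobian J = [[-5·v, -5·u - 4·v], [-2·u, 4·v]].
At the point, J = [[-5.0000, 6.0000], [4.0000, 4.0000]] (det J = -44.0000).
Solving J·Δ = −F gives Δ = (0.5909, -0.8409).

(0.5909, -0.8409)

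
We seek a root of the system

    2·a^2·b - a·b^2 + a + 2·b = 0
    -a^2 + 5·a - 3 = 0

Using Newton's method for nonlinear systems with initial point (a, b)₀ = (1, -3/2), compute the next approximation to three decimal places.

(0.667, -0.810)

At (1, -3/2): F = (-7.250, 1.000).
Jacobian J = [[4·a·b - b^2 + 1, 2·a^2 - 2·a·b + 2], [-2·a + 5, 0]].
At the point, J = [[-7.250, 7.000], [3.000, 0.000]] (det J = -21.000).
Solving J·Δ = −F gives Δ = (-0.333, 0.690).
Then the next iterate is (a, b)₁ = (0.667, -0.810).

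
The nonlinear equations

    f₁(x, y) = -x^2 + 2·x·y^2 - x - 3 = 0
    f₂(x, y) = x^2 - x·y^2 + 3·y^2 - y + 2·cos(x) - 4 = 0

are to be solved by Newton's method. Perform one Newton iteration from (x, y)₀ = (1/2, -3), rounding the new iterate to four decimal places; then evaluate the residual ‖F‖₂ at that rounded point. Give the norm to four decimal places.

5.8566

At (1/2, -3): F = (5.2500, 23.505165).
Jacobian J = [[-2·x + 2·y^2 - 1, 4·x·y], [2·x - y^2 - 2·sin(x), -2·x·y + 6·y - 1]].
At the point, J = [[16.0000, -6.0000], [-8.958851, -16.0000]] (det J = -309.753106).
Solving J·Δ = −F gives Δ = (0.1841, 1.3660).
Then the next iterate is (x, y)₁ = (0.6841, -1.6340).
Re-evaluating at (0.6841, -1.6340): F = (-0.499059, 5.835320), so ‖F‖₂ = 5.8566.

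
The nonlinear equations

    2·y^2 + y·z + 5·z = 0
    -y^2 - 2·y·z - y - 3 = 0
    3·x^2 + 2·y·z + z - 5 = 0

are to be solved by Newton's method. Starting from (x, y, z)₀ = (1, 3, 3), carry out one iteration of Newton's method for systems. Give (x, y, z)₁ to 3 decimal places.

At (1, 3, 3): F = (42.000, -33.000, 19.000).
Jacobian J = [[0, 4·y + z, y + 5], [0, -2·y - 2·z - 1, -2·y], [6·x, 2·z, 2·y + 1]].
At the point, J = [[0.000, 15.000, 8.000], [0.000, -13.000, -6.000], [6.000, 6.000, 7.000]] (det J = 84.000).
Solving J·Δ = −F gives Δ = (1.940, -0.857, -3.643).
Then the next iterate is (x, y, z)₁ = (2.940, 2.143, -0.643).

(2.940, 2.143, -0.643)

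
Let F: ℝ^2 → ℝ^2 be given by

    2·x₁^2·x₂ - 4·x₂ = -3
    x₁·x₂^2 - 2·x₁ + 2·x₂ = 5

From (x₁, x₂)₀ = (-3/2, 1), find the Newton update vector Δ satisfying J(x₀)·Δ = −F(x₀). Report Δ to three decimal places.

(0.423, -1.923)

At (-3/2, 1): F = (3.500, -1.500).
Jacobian J = [[4·x₁·x₂, 2·x₁^2 - 4], [x₂^2 - 2, 2·x₁·x₂ + 2]].
At the point, J = [[-6.000, 0.500], [-1.000, -1.000]] (det J = 6.500).
Solving J·Δ = −F gives Δ = (0.423, -1.923).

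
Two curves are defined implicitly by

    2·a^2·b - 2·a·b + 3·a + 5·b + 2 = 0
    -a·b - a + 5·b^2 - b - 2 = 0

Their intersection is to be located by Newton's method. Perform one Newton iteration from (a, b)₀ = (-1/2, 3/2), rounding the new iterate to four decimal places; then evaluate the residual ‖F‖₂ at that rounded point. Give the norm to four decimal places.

At (-1/2, 3/2): F = (10.2500, 9.0000).
Jacobian J = [[4·a·b - 2·b + 3, 2·a^2 - 2·a + 5], [-b - 1, -a + 10·b - 1]].
At the point, J = [[-3.0000, 6.5000], [-2.5000, 14.5000]] (det J = -27.2500).
Solving J·Δ = −F gives Δ = (3.3073, -0.0505).
Then the next iterate is (a, b)₁ = (2.8073, 1.4495).
Re-evaluating at (2.8073, 1.4495): F = (32.377863, 0.179270), so ‖F‖₂ = 32.3784.

32.3784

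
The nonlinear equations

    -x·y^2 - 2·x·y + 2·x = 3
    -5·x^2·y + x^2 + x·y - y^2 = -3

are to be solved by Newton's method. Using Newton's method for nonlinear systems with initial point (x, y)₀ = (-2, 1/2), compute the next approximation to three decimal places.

(0.293, 0.963)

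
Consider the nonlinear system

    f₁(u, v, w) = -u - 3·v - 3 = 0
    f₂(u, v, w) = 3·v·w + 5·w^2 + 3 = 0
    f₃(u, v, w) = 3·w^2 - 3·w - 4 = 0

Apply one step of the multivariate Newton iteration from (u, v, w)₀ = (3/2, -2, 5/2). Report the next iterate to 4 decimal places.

At (3/2, -2, 5/2): F = (1.5000, 19.2500, 7.2500).
Jacobian J = [[-1, -3, 0], [0, 3·w, 3·v + 10·w], [0, 0, 6·w - 3]].
At the point, J = [[-1.0000, -3.0000, 0.0000], [0.0000, 7.5000, 19.0000], [0.0000, 0.0000, 12.0000]] (det J = -90.0000).
Solving J·Δ = −F gives Δ = (4.6083, -1.0361, -0.6042).
Then the next iterate is (u, v, w)₁ = (6.1083, -3.0361, 1.8958).

(6.1083, -3.0361, 1.8958)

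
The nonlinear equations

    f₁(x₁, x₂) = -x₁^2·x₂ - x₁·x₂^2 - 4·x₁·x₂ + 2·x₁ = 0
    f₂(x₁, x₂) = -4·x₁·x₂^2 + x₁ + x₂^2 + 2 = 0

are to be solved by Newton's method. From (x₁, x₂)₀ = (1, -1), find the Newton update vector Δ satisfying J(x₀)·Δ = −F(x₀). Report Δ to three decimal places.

(-1.091, -0.545)

At (1, -1): F = (6.000, 0.000).
Jacobian J = [[-2·x₁·x₂ - x₂^2 - 4·x₂ + 2, -x₁^2 - 2·x₁·x₂ - 4·x₁], [-4·x₂^2 + 1, -8·x₁·x₂ + 2·x₂]].
At the point, J = [[7.000, -3.000], [-3.000, 6.000]] (det J = 33.000).
Solving J·Δ = −F gives Δ = (-1.091, -0.545).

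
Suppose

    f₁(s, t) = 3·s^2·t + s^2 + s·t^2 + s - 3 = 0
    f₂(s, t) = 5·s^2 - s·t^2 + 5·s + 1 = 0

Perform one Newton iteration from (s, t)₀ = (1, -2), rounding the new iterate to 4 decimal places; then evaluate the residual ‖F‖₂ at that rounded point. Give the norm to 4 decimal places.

2.5002

At (1, -2): F = (-3.0000, 7.0000).
Jacobian J = [[6·s·t + 2·s + t^2 + 1, 3·s^2 + 2·s·t], [10·s - t^2 + 5, -2·s·t]].
At the point, J = [[-5.0000, -1.0000], [11.0000, 4.0000]] (det J = -9.0000).
Solving J·Δ = −F gives Δ = (-0.5556, -0.2222).
Then the next iterate is (s, t)₁ = (0.4444, -2.2222).
Re-evaluating at (0.4444, -2.2222): F = (-1.480181, 2.014933), so ‖F‖₂ = 2.5002.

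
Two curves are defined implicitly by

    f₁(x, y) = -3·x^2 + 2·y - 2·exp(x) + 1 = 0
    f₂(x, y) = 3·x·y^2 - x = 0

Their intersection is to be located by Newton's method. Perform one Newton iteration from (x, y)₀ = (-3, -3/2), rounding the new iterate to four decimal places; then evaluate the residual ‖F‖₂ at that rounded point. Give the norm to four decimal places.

At (-3, -3/2): F = (-29.099574, -17.2500).
Jacobian J = [[-6·x - 2·exp(x), 2], [3·y^2 - 1, 6·x·y]].
At the point, J = [[17.900426, 2.0000], [5.7500, 27.0000]] (det J = 471.811498).
Solving J·Δ = −F gives Δ = (1.5921, 0.2998).
Then the next iterate is (x, y)₁ = (-1.4079, -1.2002).
Re-evaluating at (-1.4079, -1.2002): F = (-7.836260, -4.676256), so ‖F‖₂ = 9.1255.

9.1255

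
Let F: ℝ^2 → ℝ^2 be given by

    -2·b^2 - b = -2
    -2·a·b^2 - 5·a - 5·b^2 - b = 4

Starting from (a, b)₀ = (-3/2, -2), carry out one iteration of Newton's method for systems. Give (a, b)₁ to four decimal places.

At (-3/2, -2): F = (-4.0000, -2.5000).
Jacobian J = [[0, -4·b - 1], [-2·b^2 - 5, -4·a·b - 10·b - 1]].
At the point, J = [[0.0000, 7.0000], [-13.0000, 7.0000]] (det J = 91.0000).
Solving J·Δ = −F gives Δ = (0.1154, 0.5714).
Then the next iterate is (a, b)₁ = (-1.3846, -1.4286).

(-1.3846, -1.4286)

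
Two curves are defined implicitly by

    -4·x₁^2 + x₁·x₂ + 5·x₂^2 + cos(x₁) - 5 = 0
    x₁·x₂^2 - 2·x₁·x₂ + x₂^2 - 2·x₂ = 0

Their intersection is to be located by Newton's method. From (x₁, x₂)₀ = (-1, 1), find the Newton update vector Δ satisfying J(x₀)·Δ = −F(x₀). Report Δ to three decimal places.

(0.000, 0.496)

At (-1, 1): F = (-4.45970, 0.000).
Jacobian J = [[-8·x₁ + x₂ - sin(x₁), x₁ + 10·x₂], [x₂^2 - 2·x₂, 2·x₁·x₂ - 2·x₁ + 2·x₂ - 2]].
At the point, J = [[9.84147, 9.000], [-1.000, 0.000]] (det J = 9.000).
Solving J·Δ = −F gives Δ = (0.000, 0.496).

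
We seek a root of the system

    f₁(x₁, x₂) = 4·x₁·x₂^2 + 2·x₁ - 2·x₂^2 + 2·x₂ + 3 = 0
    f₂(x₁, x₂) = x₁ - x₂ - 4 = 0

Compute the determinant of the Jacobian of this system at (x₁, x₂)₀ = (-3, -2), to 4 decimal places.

J = [[4·x₂^2 + 2, 8·x₁·x₂ - 4·x₂ + 2], [1, -1]].
At the point, J = [[18.0000, 58.0000], [1.0000, -1.0000]].
det J = -76.0000.

-76.0000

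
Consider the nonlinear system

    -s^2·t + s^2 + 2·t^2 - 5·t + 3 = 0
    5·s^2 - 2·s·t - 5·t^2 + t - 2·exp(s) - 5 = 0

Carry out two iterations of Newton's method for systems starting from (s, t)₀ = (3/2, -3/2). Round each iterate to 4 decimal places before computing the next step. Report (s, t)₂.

(1.7569, 0.8195)

At (3/2, -3/2): F = (20.6250, -10.963378).
Jacobian J = [[-2·s·t + 2·s, -s^2 + 4·t - 5], [10·s - 2·t - 2·exp(s), -2·s - 10·t + 1]].
At the point, J = [[7.5000, -13.2500], [9.036622, 13.0000]] (det J = 217.235240).
Solving J·Δ = −F gives Δ = (-0.5656, 1.2365).
Then the next iterate is (s, t)₁ = (0.9344, -0.2635).
Round to (0.9344, -0.2635) and repeat: F = (5.559531, -5.844087), J = [[2.361229, -6.927103], [4.779629, 1.7662]].
Δ = (0.8225, 1.0830), so (s, t)₂ = (1.7569, 0.8195).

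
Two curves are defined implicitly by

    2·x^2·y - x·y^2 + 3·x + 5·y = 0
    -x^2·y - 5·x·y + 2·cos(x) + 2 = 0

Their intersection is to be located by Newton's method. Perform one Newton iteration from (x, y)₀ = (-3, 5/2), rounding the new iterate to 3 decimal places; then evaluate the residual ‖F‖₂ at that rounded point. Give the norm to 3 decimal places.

At (-3, 5/2): F = (67.250, 15.02002).
Jacobian J = [[4·x·y - y^2 + 3, 2·x^2 - 2·x·y + 5], [-2·x·y - 5·y - 2·sin(x), -x^2 - 5·x]].
At the point, J = [[-33.250, 38.000], [2.78224, 6.000]] (det J = -305.22512).
Solving J·Δ = −F gives Δ = (-0.548, -2.249).
Then the next iterate is (x, y)₁ = (-3.548, 0.251).
Re-evaluating at (-3.548, 0.251): F = (-2.84614, 1.45598), so ‖F‖₂ = 3.197.

3.197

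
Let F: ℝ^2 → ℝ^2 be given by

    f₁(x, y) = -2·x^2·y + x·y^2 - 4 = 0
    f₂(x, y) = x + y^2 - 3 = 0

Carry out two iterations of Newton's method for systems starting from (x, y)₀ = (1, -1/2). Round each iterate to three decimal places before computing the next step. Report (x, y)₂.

(2.809, 0.629)

At (1, -1/2): F = (-2.750, -1.750).
Jacobian J = [[-4·x·y + y^2, -2·x^2 + 2·x·y], [1, 2·y]].
At the point, J = [[2.250, -3.000], [1.000, -1.000]] (det J = 0.750).
Solving J·Δ = −F gives Δ = (3.333, 1.583).
Then the next iterate is (x, y)₁ = (4.333, 1.083).
Round to (4.333, 1.083) and repeat: F = (-39.58428, 2.50589), J = [[-17.59767, -28.16450], [1.000, 2.166]].
Δ = (-1.524, -0.454), so (x, y)₂ = (2.809, 0.629).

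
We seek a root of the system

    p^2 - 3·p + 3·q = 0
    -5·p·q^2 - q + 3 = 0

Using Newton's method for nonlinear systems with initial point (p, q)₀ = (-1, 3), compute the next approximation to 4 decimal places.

(23.2000, 39.0000)

At (-1, 3): F = (13.0000, 45.0000).
Jacobian J = [[2·p - 3, 3], [-5·q^2, -10·p·q - 1]].
At the point, J = [[-5.0000, 3.0000], [-45.0000, 29.0000]] (det J = -10.0000).
Solving J·Δ = −F gives Δ = (24.2000, 36.0000).
Then the next iterate is (p, q)₁ = (23.2000, 39.0000).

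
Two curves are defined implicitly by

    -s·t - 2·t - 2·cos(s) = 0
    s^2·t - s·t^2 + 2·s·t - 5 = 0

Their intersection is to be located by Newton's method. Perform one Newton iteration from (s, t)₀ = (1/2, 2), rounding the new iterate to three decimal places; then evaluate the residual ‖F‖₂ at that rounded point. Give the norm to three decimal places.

14.111

At (1/2, 2): F = (-6.75517, -4.500).
Jacobian J = [[-t + 2·sin(s), -s - 2], [2·s·t - t^2 + 2·t, s^2 - 2·s·t + 2·s]].
At the point, J = [[-1.04115, -2.500], [2.000, -0.750]] (det J = 5.78086).
Solving J·Δ = −F gives Δ = (1.070, -3.148).
Then the next iterate is (s, t)₁ = (1.570, -1.148).
Re-evaluating at (1.570, -1.148): F = (4.09677, -13.50353), so ‖F‖₂ = 14.111.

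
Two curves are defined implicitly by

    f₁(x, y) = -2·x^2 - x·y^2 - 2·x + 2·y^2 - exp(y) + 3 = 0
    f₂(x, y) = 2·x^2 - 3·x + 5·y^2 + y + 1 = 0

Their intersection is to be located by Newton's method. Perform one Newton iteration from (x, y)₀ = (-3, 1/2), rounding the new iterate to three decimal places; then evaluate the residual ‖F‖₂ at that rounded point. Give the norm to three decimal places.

13.966

At (-3, 1/2): F = (-9.39872, 29.750).
Jacobian J = [[-4·x - y^2 - 2, -2·x·y + 4·y - exp(y)], [4·x - 3, 10·y + 1]].
At the point, J = [[9.750, 3.35128], [-15.000, 6.000]] (det J = 108.76918).
Solving J·Δ = −F gives Δ = (1.435, -1.371).
Then the next iterate is (x, y)₁ = (-1.565, -0.871).
Re-evaluating at (-1.565, -0.871): F = (3.51757, 13.51566), so ‖F‖₂ = 13.966.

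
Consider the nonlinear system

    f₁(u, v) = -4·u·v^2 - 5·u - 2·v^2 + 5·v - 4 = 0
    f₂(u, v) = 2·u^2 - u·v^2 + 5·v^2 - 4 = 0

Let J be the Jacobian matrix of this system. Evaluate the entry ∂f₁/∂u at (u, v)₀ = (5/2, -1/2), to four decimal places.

∂f₁/∂u = -4·v^2 - 5.
At (5/2, -1/2) this is -6.0000.

-6.0000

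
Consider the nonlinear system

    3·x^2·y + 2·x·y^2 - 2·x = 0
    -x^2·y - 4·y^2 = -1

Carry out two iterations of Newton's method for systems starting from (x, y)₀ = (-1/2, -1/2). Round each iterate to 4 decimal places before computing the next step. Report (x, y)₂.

(-1.2486, -0.6297)

At (-1/2, -1/2): F = (0.3750, 0.1250).
Jacobian J = [[6·x·y + 2·y^2 - 2, 3·x^2 + 4·x·y], [-2·x·y, -x^2 - 8·y]].
At the point, J = [[0.0000, 1.7500], [-0.5000, 3.7500]] (det J = 0.8750).
Solving J·Δ = −F gives Δ = (-1.3571, -0.2143).
Then the next iterate is (x, y)₁ = (-1.8571, -0.7143).
Round to (-1.8571, -0.7143) and repeat: F = (-5.571353, 1.422594), J = [[6.979608, 15.652567], [-2.653053, 2.265580]].
Δ = (0.6085, 0.0846), so (x, y)₂ = (-1.2486, -0.6297).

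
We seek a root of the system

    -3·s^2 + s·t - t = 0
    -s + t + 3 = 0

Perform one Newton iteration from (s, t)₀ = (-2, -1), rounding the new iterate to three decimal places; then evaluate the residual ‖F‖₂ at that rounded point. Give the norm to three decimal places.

At (-2, -1): F = (-9.000, 4.000).
Jacobian J = [[-6·s + t, s - 1], [-1, 1]].
At the point, J = [[11.000, -3.000], [-1.000, 1.000]] (det J = 8.000).
Solving J·Δ = −F gives Δ = (-0.375, -4.375).
Then the next iterate is (s, t)₁ = (-2.375, -5.375).
Re-evaluating at (-2.375, -5.375): F = (1.21875, 0.000), so ‖F‖₂ = 1.219.

1.219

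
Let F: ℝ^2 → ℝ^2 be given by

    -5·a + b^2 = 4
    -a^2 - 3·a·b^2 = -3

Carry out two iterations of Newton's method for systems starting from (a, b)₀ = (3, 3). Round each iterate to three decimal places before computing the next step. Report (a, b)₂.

At (3, 3): F = (-10.000, -87.000).
Jacobian J = [[-5, 2·b], [-2·a - 3·b^2, -6·a·b]].
At the point, J = [[-5.000, 6.000], [-33.000, -54.000]] (det J = 468.000).
Solving J·Δ = −F gives Δ = (-2.269, -0.224).
Then the next iterate is (a, b)₁ = (0.731, 2.776).
Round to (0.731, 2.776) and repeat: F = (0.05118, -14.43400), J = [[-5.000, 5.552], [-24.58053, -12.17554]].
Δ = (-0.403, -0.372), so (a, b)₂ = (0.328, 2.404).

(0.328, 2.404)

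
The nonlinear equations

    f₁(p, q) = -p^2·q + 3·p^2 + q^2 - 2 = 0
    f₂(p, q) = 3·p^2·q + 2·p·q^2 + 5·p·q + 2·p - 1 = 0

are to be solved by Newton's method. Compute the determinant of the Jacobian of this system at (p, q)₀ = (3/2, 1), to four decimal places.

126.0000

J = [[-2·p·q + 6·p, -p^2 + 2·q], [6·p·q + 2·q^2 + 5·q + 2, 3·p^2 + 4·p·q + 5·p]].
At the point, J = [[6.0000, -0.2500], [18.0000, 20.2500]].
det J = 126.0000.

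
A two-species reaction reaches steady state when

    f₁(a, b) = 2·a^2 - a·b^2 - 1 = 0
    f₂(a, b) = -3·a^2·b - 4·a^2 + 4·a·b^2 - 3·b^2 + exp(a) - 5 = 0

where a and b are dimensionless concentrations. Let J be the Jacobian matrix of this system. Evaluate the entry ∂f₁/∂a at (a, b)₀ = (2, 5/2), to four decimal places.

∂f₁/∂a = 4·a - b^2.
At (2, 5/2) this is 1.7500.

1.7500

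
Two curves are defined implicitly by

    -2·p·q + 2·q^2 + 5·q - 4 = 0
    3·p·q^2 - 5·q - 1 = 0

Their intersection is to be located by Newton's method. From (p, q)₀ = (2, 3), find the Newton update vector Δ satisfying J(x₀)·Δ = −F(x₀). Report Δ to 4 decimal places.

(0.0615, -1.2793)

At (2, 3): F = (17.0000, 38.0000).
Jacobian J = [[-2·q, -2·p + 4·q + 5], [3·q^2, 6·p·q - 5]].
At the point, J = [[-6.0000, 13.0000], [27.0000, 31.0000]] (det J = -537.0000).
Solving J·Δ = −F gives Δ = (0.0615, -1.2793).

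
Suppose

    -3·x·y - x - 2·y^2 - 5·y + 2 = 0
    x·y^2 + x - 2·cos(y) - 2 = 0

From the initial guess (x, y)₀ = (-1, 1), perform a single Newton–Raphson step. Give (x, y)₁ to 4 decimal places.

(1.2736, -0.6824)

At (-1, 1): F = (-1.0000, -5.080605).
Jacobian J = [[-3·y - 1, -3·x - 4·y - 5], [y^2 + 1, 2·x·y + 2·sin(y)]].
At the point, J = [[-4.0000, -6.0000], [2.0000, -0.317058]] (det J = 13.268232).
Solving J·Δ = −F gives Δ = (2.2736, -1.6824).
Then the next iterate is (x, y)₁ = (1.2736, -0.6824).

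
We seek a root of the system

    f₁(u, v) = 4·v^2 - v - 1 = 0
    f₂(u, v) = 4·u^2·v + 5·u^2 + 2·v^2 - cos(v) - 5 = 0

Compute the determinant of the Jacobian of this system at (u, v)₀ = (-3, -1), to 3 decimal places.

-54.000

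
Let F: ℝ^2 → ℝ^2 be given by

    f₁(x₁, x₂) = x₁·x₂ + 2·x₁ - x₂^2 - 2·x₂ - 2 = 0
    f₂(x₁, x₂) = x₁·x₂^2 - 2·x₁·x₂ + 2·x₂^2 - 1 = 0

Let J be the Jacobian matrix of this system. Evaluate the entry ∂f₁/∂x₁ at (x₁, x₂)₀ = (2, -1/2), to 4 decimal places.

∂f₁/∂x₁ = x₂ + 2.
At (2, -1/2) this is 1.5000.

1.5000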